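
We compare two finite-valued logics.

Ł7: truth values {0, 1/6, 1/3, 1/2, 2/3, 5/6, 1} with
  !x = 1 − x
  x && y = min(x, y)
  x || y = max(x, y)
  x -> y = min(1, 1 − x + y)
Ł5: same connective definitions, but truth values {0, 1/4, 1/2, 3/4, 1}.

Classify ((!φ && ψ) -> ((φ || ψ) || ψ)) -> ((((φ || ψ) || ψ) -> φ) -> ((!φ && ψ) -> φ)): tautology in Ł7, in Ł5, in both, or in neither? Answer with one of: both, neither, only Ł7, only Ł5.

both

In Ł7: every assignment gives 1 — tautology.
In Ł5: every assignment gives 1 — tautology.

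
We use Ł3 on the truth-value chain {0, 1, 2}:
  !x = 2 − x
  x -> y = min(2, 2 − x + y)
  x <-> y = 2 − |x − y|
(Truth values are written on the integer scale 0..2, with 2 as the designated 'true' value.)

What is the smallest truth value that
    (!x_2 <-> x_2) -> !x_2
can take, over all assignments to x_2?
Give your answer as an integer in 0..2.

Take x_2 = 1:
!x_2 = !1 = 1
!x_2 <-> x_2 = 1 <-> 1 = 2
!x_2 = !1 = 1
(!x_2 <-> x_2) -> !x_2 = 2 -> 1 = 1
No assignment yields a value below 1, so this is the minimum.

1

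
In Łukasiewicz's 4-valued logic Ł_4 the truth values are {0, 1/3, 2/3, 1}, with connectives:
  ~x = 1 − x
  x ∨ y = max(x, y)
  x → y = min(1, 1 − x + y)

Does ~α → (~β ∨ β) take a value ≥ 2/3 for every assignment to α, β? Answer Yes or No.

Yes

α = 0, β = 0 ↦ 1
α = 0, β = 1/3 ↦ 2/3
α = 0, β = 2/3 ↦ 2/3
α = 0, β = 1 ↦ 1
α = 1/3, β = 0 ↦ 1
α = 1/3, β = 1/3 ↦ 1
α = 1/3, β = 2/3 ↦ 1
α = 1/3, β = 1 ↦ 1
α = 2/3, β = 0 ↦ 1
α = 2/3, β = 1/3 ↦ 1
α = 2/3, β = 2/3 ↦ 1
α = 2/3, β = 1 ↦ 1
α = 1, β = 0 ↦ 1
α = 1, β = 1/3 ↦ 1
α = 1, β = 2/3 ↦ 1
α = 1, β = 1 ↦ 1
Every assignment gives a value ≥ 2/3.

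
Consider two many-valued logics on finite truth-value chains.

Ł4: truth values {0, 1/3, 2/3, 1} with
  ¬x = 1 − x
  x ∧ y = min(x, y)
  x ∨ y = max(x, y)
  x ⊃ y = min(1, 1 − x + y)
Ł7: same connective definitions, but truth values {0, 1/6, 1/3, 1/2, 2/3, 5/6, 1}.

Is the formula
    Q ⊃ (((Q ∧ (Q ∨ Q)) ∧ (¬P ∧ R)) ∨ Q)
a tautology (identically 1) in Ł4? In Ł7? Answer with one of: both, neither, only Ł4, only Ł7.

In Ł4: every assignment gives 1 — tautology.
In Ł7: every assignment gives 1 — tautology.

both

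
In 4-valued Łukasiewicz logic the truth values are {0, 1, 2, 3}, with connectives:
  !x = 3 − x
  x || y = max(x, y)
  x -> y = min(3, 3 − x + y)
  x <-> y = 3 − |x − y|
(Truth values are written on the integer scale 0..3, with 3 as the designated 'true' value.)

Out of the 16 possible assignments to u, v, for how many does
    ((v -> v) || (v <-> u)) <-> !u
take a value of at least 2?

8

u = 0, v = 0 ↦ 3  ≥
u = 0, v = 1 ↦ 3  ≥
u = 0, v = 2 ↦ 3  ≥
u = 0, v = 3 ↦ 3  ≥
u = 1, v = 0 ↦ 2  ≥
u = 1, v = 1 ↦ 2  ≥
u = 1, v = 2 ↦ 2  ≥
u = 1, v = 3 ↦ 2  ≥
u = 2, v = 0 ↦ 1  <
u = 2, v = 1 ↦ 1  <
u = 2, v = 2 ↦ 1  <
u = 2, v = 3 ↦ 1  <
u = 3, v = 0 ↦ 0  <
u = 3, v = 1 ↦ 0  <
u = 3, v = 2 ↦ 0  <
u = 3, v = 3 ↦ 0  <
So 8 of the 16 assignments meet the threshold.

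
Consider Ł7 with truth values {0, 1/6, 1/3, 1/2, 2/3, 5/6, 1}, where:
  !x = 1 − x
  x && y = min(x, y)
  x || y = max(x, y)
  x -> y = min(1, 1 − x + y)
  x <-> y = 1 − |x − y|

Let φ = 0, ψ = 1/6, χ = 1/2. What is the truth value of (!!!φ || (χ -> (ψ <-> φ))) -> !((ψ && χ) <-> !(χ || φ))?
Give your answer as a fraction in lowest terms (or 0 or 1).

!φ = !0 = 1
!!φ = !1 = 0
!!!φ = !0 = 1
ψ <-> φ = 1/6 <-> 0 = 5/6
χ -> (ψ <-> φ) = 1/2 -> 5/6 = 1
!!!φ || (χ -> (ψ <-> φ)) = 1 || 1 = 1
ψ && χ = 1/6 && 1/2 = 1/6
χ || φ = 1/2 || 0 = 1/2
!(χ || φ) = !1/2 = 1/2
(ψ && χ) <-> !(χ || φ) = 1/6 <-> 1/2 = 2/3
!((ψ && χ) <-> !(χ || φ)) = !2/3 = 1/3
(!!!φ || (χ -> (ψ <-> φ))) -> !((ψ && χ) <-> !(χ || φ)) = 1 -> 1/3 = 1/3

1/3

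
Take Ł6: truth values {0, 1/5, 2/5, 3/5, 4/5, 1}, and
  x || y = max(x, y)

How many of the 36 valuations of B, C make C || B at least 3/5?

value 1: 11 assignments (counts)
value 4/5: 9 assignments (counts)
value 3/5: 7 assignments (counts)
value 2/5: 5 assignments
value 1/5: 3 assignments
value 0: 1 assignment
So 27 of the 36 assignments meet the threshold.

27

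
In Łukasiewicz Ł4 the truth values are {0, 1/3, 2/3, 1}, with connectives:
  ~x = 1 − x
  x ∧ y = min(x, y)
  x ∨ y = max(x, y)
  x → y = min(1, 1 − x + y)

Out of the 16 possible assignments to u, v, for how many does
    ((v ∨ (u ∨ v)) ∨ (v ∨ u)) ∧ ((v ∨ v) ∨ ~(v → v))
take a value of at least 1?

u = 0, v = 0 ↦ 0  <
u = 0, v = 1/3 ↦ 1/3  <
u = 0, v = 2/3 ↦ 2/3  <
u = 0, v = 1 ↦ 1  ≥
u = 1/3, v = 0 ↦ 0  <
u = 1/3, v = 1/3 ↦ 1/3  <
u = 1/3, v = 2/3 ↦ 2/3  <
u = 1/3, v = 1 ↦ 1  ≥
u = 2/3, v = 0 ↦ 0  <
u = 2/3, v = 1/3 ↦ 1/3  <
u = 2/3, v = 2/3 ↦ 2/3  <
u = 2/3, v = 1 ↦ 1  ≥
u = 1, v = 0 ↦ 0  <
u = 1, v = 1/3 ↦ 1/3  <
u = 1, v = 2/3 ↦ 2/3  <
u = 1, v = 1 ↦ 1  ≥
So 4 of the 16 assignments meet the threshold.

4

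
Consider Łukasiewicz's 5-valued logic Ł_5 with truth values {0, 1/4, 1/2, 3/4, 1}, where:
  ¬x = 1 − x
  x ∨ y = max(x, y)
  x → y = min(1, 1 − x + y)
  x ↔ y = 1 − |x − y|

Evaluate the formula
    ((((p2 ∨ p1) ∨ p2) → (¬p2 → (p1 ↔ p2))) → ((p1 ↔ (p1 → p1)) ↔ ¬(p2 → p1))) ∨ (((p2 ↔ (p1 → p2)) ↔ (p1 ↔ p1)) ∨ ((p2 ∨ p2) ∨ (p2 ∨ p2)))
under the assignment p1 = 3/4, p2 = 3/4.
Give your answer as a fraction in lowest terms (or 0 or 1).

3/4

p2 ∨ p1 = 3/4 ∨ 3/4 = 3/4
(p2 ∨ p1) ∨ p2 = 3/4 ∨ 3/4 = 3/4
¬p2 = ¬3/4 = 1/4
p1 ↔ p2 = 3/4 ↔ 3/4 = 1
¬p2 → (p1 ↔ p2) = 1/4 → 1 = 1
((p2 ∨ p1) ∨ p2) → (¬p2 → (p1 ↔ p2)) = 3/4 → 1 = 1
p1 → p1 = 3/4 → 3/4 = 1
p1 ↔ (p1 → p1) = 3/4 ↔ 1 = 3/4
p2 → p1 = 3/4 → 3/4 = 1
¬(p2 → p1) = ¬1 = 0
(p1 ↔ (p1 → p1)) ↔ ¬(p2 → p1) = 3/4 ↔ 0 = 1/4
(((p2 ∨ p1) ∨ p2) → (¬p2 → (p1 ↔ p2))) → ((p1 ↔ (p1 → p1)) ↔ ¬(p2 → p1)) = 1 → 1/4 = 1/4
p1 → p2 = 3/4 → 3/4 = 1
p2 ↔ (p1 → p2) = 3/4 ↔ 1 = 3/4
p1 ↔ p1 = 3/4 ↔ 3/4 = 1
(p2 ↔ (p1 → p2)) ↔ (p1 ↔ p1) = 3/4 ↔ 1 = 3/4
p2 ∨ p2 = 3/4 ∨ 3/4 = 3/4
p2 ∨ p2 = 3/4 ∨ 3/4 = 3/4
(p2 ∨ p2) ∨ (p2 ∨ p2) = 3/4 ∨ 3/4 = 3/4
((p2 ↔ (p1 → p2)) ↔ (p1 ↔ p1)) ∨ ((p2 ∨ p2) ∨ (p2 ∨ p2)) = 3/4 ∨ 3/4 = 3/4
((((p2 ∨ p1) ∨ p2) → (¬p2 → (p1 ↔ p2))) → ((p1 ↔ (p1 → p1)) ↔ ¬(p2 → p1))) ∨ (((p2 ↔ (p1 → p2)) ↔ (p1 ↔ p1)) ∨ ((p2 ∨ p2) ∨ (p2 ∨ p2))) = 1/4 ∨ 3/4 = 3/4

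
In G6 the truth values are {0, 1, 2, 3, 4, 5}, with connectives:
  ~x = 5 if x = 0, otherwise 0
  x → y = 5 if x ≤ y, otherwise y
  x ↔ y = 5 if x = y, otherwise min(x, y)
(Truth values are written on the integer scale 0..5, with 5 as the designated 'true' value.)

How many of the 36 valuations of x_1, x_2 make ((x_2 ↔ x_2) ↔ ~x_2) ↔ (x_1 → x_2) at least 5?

value 5: 1 assignment (counts)
value 0: 35 assignments
So 1 of the 36 assignments meets the threshold.

1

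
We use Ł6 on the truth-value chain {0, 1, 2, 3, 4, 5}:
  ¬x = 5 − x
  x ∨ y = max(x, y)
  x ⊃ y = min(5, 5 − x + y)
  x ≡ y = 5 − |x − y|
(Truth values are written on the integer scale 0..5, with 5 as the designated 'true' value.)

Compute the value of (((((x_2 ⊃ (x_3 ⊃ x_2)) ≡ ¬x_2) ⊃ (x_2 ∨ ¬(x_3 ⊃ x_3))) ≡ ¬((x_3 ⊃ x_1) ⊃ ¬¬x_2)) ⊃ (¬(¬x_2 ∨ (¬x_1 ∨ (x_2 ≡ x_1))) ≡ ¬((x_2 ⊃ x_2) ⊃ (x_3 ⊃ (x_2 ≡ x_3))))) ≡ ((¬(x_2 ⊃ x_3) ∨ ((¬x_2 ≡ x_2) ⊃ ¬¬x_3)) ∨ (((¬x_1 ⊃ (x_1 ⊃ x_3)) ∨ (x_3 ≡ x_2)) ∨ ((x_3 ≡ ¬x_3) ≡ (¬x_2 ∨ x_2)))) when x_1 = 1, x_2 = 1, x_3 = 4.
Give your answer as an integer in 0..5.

x_3 ⊃ x_2 = 4 ⊃ 1 = 2
x_2 ⊃ (x_3 ⊃ x_2) = 1 ⊃ 2 = 5
¬x_2 = ¬1 = 4
(x_2 ⊃ (x_3 ⊃ x_2)) ≡ ¬x_2 = 5 ≡ 4 = 4
x_3 ⊃ x_3 = 4 ⊃ 4 = 5
¬(x_3 ⊃ x_3) = ¬5 = 0
x_2 ∨ ¬(x_3 ⊃ x_3) = 1 ∨ 0 = 1
((x_2 ⊃ (x_3 ⊃ x_2)) ≡ ¬x_2) ⊃ (x_2 ∨ ¬(x_3 ⊃ x_3)) = 4 ⊃ 1 = 2
x_3 ⊃ x_1 = 4 ⊃ 1 = 2
¬x_2 = ¬1 = 4
¬¬x_2 = ¬4 = 1
(x_3 ⊃ x_1) ⊃ ¬¬x_2 = 2 ⊃ 1 = 4
¬((x_3 ⊃ x_1) ⊃ ¬¬x_2) = ¬4 = 1
(((x_2 ⊃ (x_3 ⊃ x_2)) ≡ ¬x_2) ⊃ (x_2 ∨ ¬(x_3 ⊃ x_3))) ≡ ¬((x_3 ⊃ x_1) ⊃ ¬¬x_2) = 2 ≡ 1 = 4
¬x_2 = ¬1 = 4
¬x_1 = ¬1 = 4
x_2 ≡ x_1 = 1 ≡ 1 = 5
¬x_1 ∨ (x_2 ≡ x_1) = 4 ∨ 5 = 5
¬x_2 ∨ (¬x_1 ∨ (x_2 ≡ x_1)) = 4 ∨ 5 = 5
¬(¬x_2 ∨ (¬x_1 ∨ (x_2 ≡ x_1))) = ¬5 = 0
x_2 ⊃ x_2 = 1 ⊃ 1 = 5
x_2 ≡ x_3 = 1 ≡ 4 = 2
x_3 ⊃ (x_2 ≡ x_3) = 4 ⊃ 2 = 3
(x_2 ⊃ x_2) ⊃ (x_3 ⊃ (x_2 ≡ x_3)) = 5 ⊃ 3 = 3
¬((x_2 ⊃ x_2) ⊃ (x_3 ⊃ (x_2 ≡ x_3))) = ¬3 = 2
¬(¬x_2 ∨ (¬x_1 ∨ (x_2 ≡ x_1))) ≡ ¬((x_2 ⊃ x_2) ⊃ (x_3 ⊃ (x_2 ≡ x_3))) = 0 ≡ 2 = 3
((((x_2 ⊃ (x_3 ⊃ x_2)) ≡ ¬x_2) ⊃ (x_2 ∨ ¬(x_3 ⊃ x_3))) ≡ ¬((x_3 ⊃ x_1) ⊃ ¬¬x_2)) ⊃ (¬(¬x_2 ∨ (¬x_1 ∨ (x_2 ≡ x_1))) ≡ ¬((x_2 ⊃ x_2) ⊃ (x_3 ⊃ (x_2 ≡ x_3)))) = 4 ⊃ 3 = 4
x_2 ⊃ x_3 = 1 ⊃ 4 = 5
¬(x_2 ⊃ x_3) = ¬5 = 0
¬x_2 = ¬1 = 4
¬x_2 ≡ x_2 = 4 ≡ 1 = 2
¬x_3 = ¬4 = 1
¬¬x_3 = ¬1 = 4
(¬x_2 ≡ x_2) ⊃ ¬¬x_3 = 2 ⊃ 4 = 5
¬(x_2 ⊃ x_3) ∨ ((¬x_2 ≡ x_2) ⊃ ¬¬x_3) = 0 ∨ 5 = 5
¬x_1 = ¬1 = 4
x_1 ⊃ x_3 = 1 ⊃ 4 = 5
¬x_1 ⊃ (x_1 ⊃ x_3) = 4 ⊃ 5 = 5
x_3 ≡ x_2 = 4 ≡ 1 = 2
(¬x_1 ⊃ (x_1 ⊃ x_3)) ∨ (x_3 ≡ x_2) = 5 ∨ 2 = 5
¬x_3 = ¬4 = 1
x_3 ≡ ¬x_3 = 4 ≡ 1 = 2
¬x_2 = ¬1 = 4
¬x_2 ∨ x_2 = 4 ∨ 1 = 4
(x_3 ≡ ¬x_3) ≡ (¬x_2 ∨ x_2) = 2 ≡ 4 = 3
((¬x_1 ⊃ (x_1 ⊃ x_3)) ∨ (x_3 ≡ x_2)) ∨ ((x_3 ≡ ¬x_3) ≡ (¬x_2 ∨ x_2)) = 5 ∨ 3 = 5
(¬(x_2 ⊃ x_3) ∨ ((¬x_2 ≡ x_2) ⊃ ¬¬x_3)) ∨ (((¬x_1 ⊃ (x_1 ⊃ x_3)) ∨ (x_3 ≡ x_2)) ∨ ((x_3 ≡ ¬x_3) ≡ (¬x_2 ∨ x_2))) = 5 ∨ 5 = 5
(((((x_2 ⊃ (x_3 ⊃ x_2)) ≡ ¬x_2) ⊃ (x_2 ∨ ¬(x_3 ⊃ x_3))) ≡ ¬((x_3 ⊃ x_1) ⊃ ¬¬x_2)) ⊃ (¬(¬x_2 ∨ (¬x_1 ∨ (x_2 ≡ x_1))) ≡ ¬((x_2 ⊃ x_2) ⊃ (x_3 ⊃ (x_2 ≡ x_3))))) ≡ ((¬(x_2 ⊃ x_3) ∨ ((¬x_2 ≡ x_2) ⊃ ¬¬x_3)) ∨ (((¬x_1 ⊃ (x_1 ⊃ x_3)) ∨ (x_3 ≡ x_2)) ∨ ((x_3 ≡ ¬x_3) ≡ (¬x_2 ∨ x_2)))) = 4 ≡ 5 = 4

4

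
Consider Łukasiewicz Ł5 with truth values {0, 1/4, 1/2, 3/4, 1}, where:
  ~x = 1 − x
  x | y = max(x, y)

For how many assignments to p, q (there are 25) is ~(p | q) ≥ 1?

1

value 1: 1 assignment (counts)
value 3/4: 3 assignments
value 1/2: 5 assignments
value 1/4: 7 assignments
value 0: 9 assignments
So 1 of the 25 assignments meets the threshold.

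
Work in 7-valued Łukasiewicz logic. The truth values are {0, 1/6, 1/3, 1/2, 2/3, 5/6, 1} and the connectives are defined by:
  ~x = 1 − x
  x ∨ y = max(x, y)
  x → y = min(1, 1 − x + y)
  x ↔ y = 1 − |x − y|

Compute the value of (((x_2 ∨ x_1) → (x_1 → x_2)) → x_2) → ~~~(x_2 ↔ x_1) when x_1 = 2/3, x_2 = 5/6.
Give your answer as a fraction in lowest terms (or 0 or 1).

x_2 ∨ x_1 = 5/6 ∨ 2/3 = 5/6
x_1 → x_2 = 2/3 → 5/6 = 1
(x_2 ∨ x_1) → (x_1 → x_2) = 5/6 → 1 = 1
((x_2 ∨ x_1) → (x_1 → x_2)) → x_2 = 1 → 5/6 = 5/6
x_2 ↔ x_1 = 5/6 ↔ 2/3 = 5/6
~(x_2 ↔ x_1) = ~5/6 = 1/6
~~(x_2 ↔ x_1) = ~1/6 = 5/6
~~~(x_2 ↔ x_1) = ~5/6 = 1/6
(((x_2 ∨ x_1) → (x_1 → x_2)) → x_2) → ~~~(x_2 ↔ x_1) = 5/6 → 1/6 = 1/3

1/3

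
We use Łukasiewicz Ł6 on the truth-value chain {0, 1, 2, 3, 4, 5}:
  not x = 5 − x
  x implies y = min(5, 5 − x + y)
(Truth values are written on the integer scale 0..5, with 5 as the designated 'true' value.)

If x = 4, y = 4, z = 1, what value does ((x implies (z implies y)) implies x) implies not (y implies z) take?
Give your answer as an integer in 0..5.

4

z implies y = 1 implies 4 = 5
x implies (z implies y) = 4 implies 5 = 5
(x implies (z implies y)) implies x = 5 implies 4 = 4
y implies z = 4 implies 1 = 2
not (y implies z) = not 2 = 3
((x implies (z implies y)) implies x) implies not (y implies z) = 4 implies 3 = 4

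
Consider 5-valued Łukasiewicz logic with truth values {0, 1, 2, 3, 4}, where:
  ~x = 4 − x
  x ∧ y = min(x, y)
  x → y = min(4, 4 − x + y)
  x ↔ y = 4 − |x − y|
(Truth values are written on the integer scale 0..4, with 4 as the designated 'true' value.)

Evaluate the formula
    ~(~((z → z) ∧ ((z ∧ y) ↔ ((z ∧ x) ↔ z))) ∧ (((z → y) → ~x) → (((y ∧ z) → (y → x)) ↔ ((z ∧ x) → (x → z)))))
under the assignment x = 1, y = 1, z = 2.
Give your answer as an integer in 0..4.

2

z → z = 2 → 2 = 4
z ∧ y = 2 ∧ 1 = 1
z ∧ x = 2 ∧ 1 = 1
(z ∧ x) ↔ z = 1 ↔ 2 = 3
(z ∧ y) ↔ ((z ∧ x) ↔ z) = 1 ↔ 3 = 2
(z → z) ∧ ((z ∧ y) ↔ ((z ∧ x) ↔ z)) = 4 ∧ 2 = 2
~((z → z) ∧ ((z ∧ y) ↔ ((z ∧ x) ↔ z))) = ~2 = 2
z → y = 2 → 1 = 3
~x = ~1 = 3
(z → y) → ~x = 3 → 3 = 4
y ∧ z = 1 ∧ 2 = 1
y → x = 1 → 1 = 4
(y ∧ z) → (y → x) = 1 → 4 = 4
z ∧ x = 2 ∧ 1 = 1
x → z = 1 → 2 = 4
(z ∧ x) → (x → z) = 1 → 4 = 4
((y ∧ z) → (y → x)) ↔ ((z ∧ x) → (x → z)) = 4 ↔ 4 = 4
((z → y) → ~x) → (((y ∧ z) → (y → x)) ↔ ((z ∧ x) → (x → z))) = 4 → 4 = 4
~((z → z) ∧ ((z ∧ y) ↔ ((z ∧ x) ↔ z))) ∧ (((z → y) → ~x) → (((y ∧ z) → (y → x)) ↔ ((z ∧ x) → (x → z)))) = 2 ∧ 4 = 2
~(~((z → z) ∧ ((z ∧ y) ↔ ((z ∧ x) ↔ z))) ∧ (((z → y) → ~x) → (((y ∧ z) → (y → x)) ↔ ((z ∧ x) → (x → z))))) = ~2 = 2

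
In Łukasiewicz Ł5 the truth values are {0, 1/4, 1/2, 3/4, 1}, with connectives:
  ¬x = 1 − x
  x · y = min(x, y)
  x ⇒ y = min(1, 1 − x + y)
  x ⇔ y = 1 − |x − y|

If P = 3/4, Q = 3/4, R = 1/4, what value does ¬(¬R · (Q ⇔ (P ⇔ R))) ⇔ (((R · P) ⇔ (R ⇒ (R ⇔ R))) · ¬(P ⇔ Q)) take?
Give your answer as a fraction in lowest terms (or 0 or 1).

3/4

¬R = ¬1/4 = 3/4
P ⇔ R = 3/4 ⇔ 1/4 = 1/2
Q ⇔ (P ⇔ R) = 3/4 ⇔ 1/2 = 3/4
¬R · (Q ⇔ (P ⇔ R)) = 3/4 · 3/4 = 3/4
¬(¬R · (Q ⇔ (P ⇔ R))) = ¬3/4 = 1/4
R · P = 1/4 · 3/4 = 1/4
R ⇔ R = 1/4 ⇔ 1/4 = 1
R ⇒ (R ⇔ R) = 1/4 ⇒ 1 = 1
(R · P) ⇔ (R ⇒ (R ⇔ R)) = 1/4 ⇔ 1 = 1/4
P ⇔ Q = 3/4 ⇔ 3/4 = 1
¬(P ⇔ Q) = ¬1 = 0
((R · P) ⇔ (R ⇒ (R ⇔ R))) · ¬(P ⇔ Q) = 1/4 · 0 = 0
¬(¬R · (Q ⇔ (P ⇔ R))) ⇔ (((R · P) ⇔ (R ⇒ (R ⇔ R))) · ¬(P ⇔ Q)) = 1/4 ⇔ 0 = 3/4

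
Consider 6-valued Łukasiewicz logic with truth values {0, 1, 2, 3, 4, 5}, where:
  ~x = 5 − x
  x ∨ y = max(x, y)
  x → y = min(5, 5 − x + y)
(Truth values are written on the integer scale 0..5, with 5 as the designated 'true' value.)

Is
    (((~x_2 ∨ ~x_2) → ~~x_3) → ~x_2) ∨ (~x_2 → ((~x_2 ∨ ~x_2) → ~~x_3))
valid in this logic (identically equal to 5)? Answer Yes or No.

At x_2 = 3, x_3 = 5, for instance:
~x_2 = ~3 = 2
~x_2 = ~3 = 2
~x_2 ∨ ~x_2 = 2 ∨ 2 = 2
~x_3 = ~5 = 0
~~x_3 = ~0 = 5
(~x_2 ∨ ~x_2) → ~~x_3 = 2 → 5 = 5
~x_2 = ~3 = 2
((~x_2 ∨ ~x_2) → ~~x_3) → ~x_2 = 5 → 2 = 2
~x_2 → ((~x_2 ∨ ~x_2) → ~~x_3) = 2 → 5 = 5
(((~x_2 ∨ ~x_2) → ~~x_3) → ~x_2) ∨ (~x_2 → ((~x_2 ∨ ~x_2) → ~~x_3)) = 2 ∨ 5 = 5
and checking the remaining 35 assignments likewise gives ≥ 5 in every case.

Yes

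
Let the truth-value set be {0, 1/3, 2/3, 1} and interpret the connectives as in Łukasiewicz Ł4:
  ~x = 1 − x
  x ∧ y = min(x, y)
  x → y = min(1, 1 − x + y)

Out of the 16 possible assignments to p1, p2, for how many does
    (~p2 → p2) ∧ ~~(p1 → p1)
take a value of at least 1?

8

p1 = 0, p2 = 0 ↦ 0  <
p1 = 0, p2 = 1/3 ↦ 2/3  <
p1 = 0, p2 = 2/3 ↦ 1  ≥
p1 = 0, p2 = 1 ↦ 1  ≥
p1 = 1/3, p2 = 0 ↦ 0  <
p1 = 1/3, p2 = 1/3 ↦ 2/3  <
p1 = 1/3, p2 = 2/3 ↦ 1  ≥
p1 = 1/3, p2 = 1 ↦ 1  ≥
p1 = 2/3, p2 = 0 ↦ 0  <
p1 = 2/3, p2 = 1/3 ↦ 2/3  <
p1 = 2/3, p2 = 2/3 ↦ 1  ≥
p1 = 2/3, p2 = 1 ↦ 1  ≥
p1 = 1, p2 = 0 ↦ 0  <
p1 = 1, p2 = 1/3 ↦ 2/3  <
p1 = 1, p2 = 2/3 ↦ 1  ≥
p1 = 1, p2 = 1 ↦ 1  ≥
So 8 of the 16 assignments meet the threshold.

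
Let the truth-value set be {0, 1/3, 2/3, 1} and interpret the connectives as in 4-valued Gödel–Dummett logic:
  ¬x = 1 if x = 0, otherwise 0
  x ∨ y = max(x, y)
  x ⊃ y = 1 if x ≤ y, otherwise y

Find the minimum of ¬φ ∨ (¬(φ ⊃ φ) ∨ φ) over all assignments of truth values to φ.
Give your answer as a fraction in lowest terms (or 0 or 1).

Take φ = 1/3:
¬φ = ¬1/3 = 0
φ ⊃ φ = 1/3 ⊃ 1/3 = 1
¬(φ ⊃ φ) = ¬1 = 0
¬(φ ⊃ φ) ∨ φ = 0 ∨ 1/3 = 1/3
¬φ ∨ (¬(φ ⊃ φ) ∨ φ) = 0 ∨ 1/3 = 1/3
No assignment yields a value below 1/3, so this is the minimum.

1/3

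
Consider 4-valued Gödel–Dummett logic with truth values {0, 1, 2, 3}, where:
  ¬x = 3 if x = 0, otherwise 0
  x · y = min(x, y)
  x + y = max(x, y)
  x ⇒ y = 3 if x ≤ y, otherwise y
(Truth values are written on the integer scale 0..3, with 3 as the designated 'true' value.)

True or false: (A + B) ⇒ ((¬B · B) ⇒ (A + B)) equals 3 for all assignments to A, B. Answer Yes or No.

Yes

A = 0, B = 0 ↦ 3
A = 0, B = 1 ↦ 3
A = 0, B = 2 ↦ 3
A = 0, B = 3 ↦ 3
A = 1, B = 0 ↦ 3
A = 1, B = 1 ↦ 3
A = 1, B = 2 ↦ 3
A = 1, B = 3 ↦ 3
A = 2, B = 0 ↦ 3
A = 2, B = 1 ↦ 3
A = 2, B = 2 ↦ 3
A = 2, B = 3 ↦ 3
A = 3, B = 0 ↦ 3
A = 3, B = 1 ↦ 3
A = 3, B = 2 ↦ 3
A = 3, B = 3 ↦ 3
Every assignment gives a value ≥ 3.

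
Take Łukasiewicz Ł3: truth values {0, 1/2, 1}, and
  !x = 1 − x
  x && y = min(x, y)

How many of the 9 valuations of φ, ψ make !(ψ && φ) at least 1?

5

φ = 0, ψ = 0 ↦ 1  ≥
φ = 0, ψ = 1/2 ↦ 1  ≥
φ = 0, ψ = 1 ↦ 1  ≥
φ = 1/2, ψ = 0 ↦ 1  ≥
φ = 1/2, ψ = 1/2 ↦ 1/2  <
φ = 1/2, ψ = 1 ↦ 1/2  <
φ = 1, ψ = 0 ↦ 1  ≥
φ = 1, ψ = 1/2 ↦ 1/2  <
φ = 1, ψ = 1 ↦ 0  <
So 5 of the 9 assignments meet the threshold.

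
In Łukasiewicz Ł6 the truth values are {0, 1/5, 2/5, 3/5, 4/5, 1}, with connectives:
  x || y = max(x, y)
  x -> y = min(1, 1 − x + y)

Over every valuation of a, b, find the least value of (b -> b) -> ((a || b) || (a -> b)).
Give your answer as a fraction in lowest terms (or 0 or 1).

Take a = 2/5, b = 0:
b -> b = 0 -> 0 = 1
a || b = 2/5 || 0 = 2/5
a -> b = 2/5 -> 0 = 3/5
(a || b) || (a -> b) = 2/5 || 3/5 = 3/5
(b -> b) -> ((a || b) || (a -> b)) = 1 -> 3/5 = 3/5
No assignment yields a value below 3/5, so this is the minimum.

3/5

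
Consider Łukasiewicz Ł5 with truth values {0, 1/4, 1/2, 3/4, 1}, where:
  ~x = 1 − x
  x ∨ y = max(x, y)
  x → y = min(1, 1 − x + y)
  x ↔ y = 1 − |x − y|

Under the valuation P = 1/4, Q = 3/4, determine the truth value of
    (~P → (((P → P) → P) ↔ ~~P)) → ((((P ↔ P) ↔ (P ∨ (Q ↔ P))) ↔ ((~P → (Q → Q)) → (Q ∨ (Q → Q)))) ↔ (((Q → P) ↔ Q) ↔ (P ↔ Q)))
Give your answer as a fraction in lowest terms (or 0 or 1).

~P = ~1/4 = 3/4
P → P = 1/4 → 1/4 = 1
(P → P) → P = 1 → 1/4 = 1/4
~P = ~1/4 = 3/4
~~P = ~3/4 = 1/4
((P → P) → P) ↔ ~~P = 1/4 ↔ 1/4 = 1
~P → (((P → P) → P) ↔ ~~P) = 3/4 → 1 = 1
P ↔ P = 1/4 ↔ 1/4 = 1
Q ↔ P = 3/4 ↔ 1/4 = 1/2
P ∨ (Q ↔ P) = 1/4 ∨ 1/2 = 1/2
(P ↔ P) ↔ (P ∨ (Q ↔ P)) = 1 ↔ 1/2 = 1/2
~P = ~1/4 = 3/4
Q → Q = 3/4 → 3/4 = 1
~P → (Q → Q) = 3/4 → 1 = 1
Q → Q = 3/4 → 3/4 = 1
Q ∨ (Q → Q) = 3/4 ∨ 1 = 1
(~P → (Q → Q)) → (Q ∨ (Q → Q)) = 1 → 1 = 1
((P ↔ P) ↔ (P ∨ (Q ↔ P))) ↔ ((~P → (Q → Q)) → (Q ∨ (Q → Q))) = 1/2 ↔ 1 = 1/2
Q → P = 3/4 → 1/4 = 1/2
(Q → P) ↔ Q = 1/2 ↔ 3/4 = 3/4
P ↔ Q = 1/4 ↔ 3/4 = 1/2
((Q → P) ↔ Q) ↔ (P ↔ Q) = 3/4 ↔ 1/2 = 3/4
(((P ↔ P) ↔ (P ∨ (Q ↔ P))) ↔ ((~P → (Q → Q)) → (Q ∨ (Q → Q)))) ↔ (((Q → P) ↔ Q) ↔ (P ↔ Q)) = 1/2 ↔ 3/4 = 3/4
(~P → (((P → P) → P) ↔ ~~P)) → ((((P ↔ P) ↔ (P ∨ (Q ↔ P))) ↔ ((~P → (Q → Q)) → (Q ∨ (Q → Q)))) ↔ (((Q → P) ↔ Q) ↔ (P ↔ Q))) = 1 → 3/4 = 3/4

3/4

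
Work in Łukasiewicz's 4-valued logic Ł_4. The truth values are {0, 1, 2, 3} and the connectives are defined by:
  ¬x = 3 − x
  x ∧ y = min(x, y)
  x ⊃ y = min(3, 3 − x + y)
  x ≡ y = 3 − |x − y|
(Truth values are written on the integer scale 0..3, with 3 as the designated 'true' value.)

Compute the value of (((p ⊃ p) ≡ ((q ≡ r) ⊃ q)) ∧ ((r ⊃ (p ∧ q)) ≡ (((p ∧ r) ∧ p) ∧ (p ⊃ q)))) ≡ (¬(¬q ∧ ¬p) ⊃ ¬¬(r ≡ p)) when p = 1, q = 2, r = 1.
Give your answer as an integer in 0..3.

1

p ⊃ p = 1 ⊃ 1 = 3
q ≡ r = 2 ≡ 1 = 2
(q ≡ r) ⊃ q = 2 ⊃ 2 = 3
(p ⊃ p) ≡ ((q ≡ r) ⊃ q) = 3 ≡ 3 = 3
p ∧ q = 1 ∧ 2 = 1
r ⊃ (p ∧ q) = 1 ⊃ 1 = 3
p ∧ r = 1 ∧ 1 = 1
(p ∧ r) ∧ p = 1 ∧ 1 = 1
p ⊃ q = 1 ⊃ 2 = 3
((p ∧ r) ∧ p) ∧ (p ⊃ q) = 1 ∧ 3 = 1
(r ⊃ (p ∧ q)) ≡ (((p ∧ r) ∧ p) ∧ (p ⊃ q)) = 3 ≡ 1 = 1
((p ⊃ p) ≡ ((q ≡ r) ⊃ q)) ∧ ((r ⊃ (p ∧ q)) ≡ (((p ∧ r) ∧ p) ∧ (p ⊃ q))) = 3 ∧ 1 = 1
¬q = ¬2 = 1
¬p = ¬1 = 2
¬q ∧ ¬p = 1 ∧ 2 = 1
¬(¬q ∧ ¬p) = ¬1 = 2
r ≡ p = 1 ≡ 1 = 3
¬(r ≡ p) = ¬3 = 0
¬¬(r ≡ p) = ¬0 = 3
¬(¬q ∧ ¬p) ⊃ ¬¬(r ≡ p) = 2 ⊃ 3 = 3
(((p ⊃ p) ≡ ((q ≡ r) ⊃ q)) ∧ ((r ⊃ (p ∧ q)) ≡ (((p ∧ r) ∧ p) ∧ (p ⊃ q)))) ≡ (¬(¬q ∧ ¬p) ⊃ ¬¬(r ≡ p)) = 1 ≡ 3 = 1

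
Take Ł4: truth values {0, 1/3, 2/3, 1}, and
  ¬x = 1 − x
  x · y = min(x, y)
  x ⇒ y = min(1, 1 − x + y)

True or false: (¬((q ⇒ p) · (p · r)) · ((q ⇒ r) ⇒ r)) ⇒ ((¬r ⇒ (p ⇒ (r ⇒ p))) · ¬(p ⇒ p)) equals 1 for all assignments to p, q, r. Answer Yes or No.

No

Counterexample: take p = 0, q = 0, r = 1/3.
q ⇒ p = 0 ⇒ 0 = 1
p · r = 0 · 1/3 = 0
(q ⇒ p) · (p · r) = 1 · 0 = 0
¬((q ⇒ p) · (p · r)) = ¬0 = 1
q ⇒ r = 0 ⇒ 1/3 = 1
(q ⇒ r) ⇒ r = 1 ⇒ 1/3 = 1/3
¬((q ⇒ p) · (p · r)) · ((q ⇒ r) ⇒ r) = 1 · 1/3 = 1/3
¬r = ¬1/3 = 2/3
r ⇒ p = 1/3 ⇒ 0 = 2/3
p ⇒ (r ⇒ p) = 0 ⇒ 2/3 = 1
¬r ⇒ (p ⇒ (r ⇒ p)) = 2/3 ⇒ 1 = 1
p ⇒ p = 0 ⇒ 0 = 1
¬(p ⇒ p) = ¬1 = 0
(¬r ⇒ (p ⇒ (r ⇒ p))) · ¬(p ⇒ p) = 1 · 0 = 0
(¬((q ⇒ p) · (p · r)) · ((q ⇒ r) ⇒ r)) ⇒ ((¬r ⇒ (p ⇒ (r ⇒ p))) · ¬(p ⇒ p)) = 1/3 ⇒ 0 = 2/3
This gives 2/3 ≠ 1.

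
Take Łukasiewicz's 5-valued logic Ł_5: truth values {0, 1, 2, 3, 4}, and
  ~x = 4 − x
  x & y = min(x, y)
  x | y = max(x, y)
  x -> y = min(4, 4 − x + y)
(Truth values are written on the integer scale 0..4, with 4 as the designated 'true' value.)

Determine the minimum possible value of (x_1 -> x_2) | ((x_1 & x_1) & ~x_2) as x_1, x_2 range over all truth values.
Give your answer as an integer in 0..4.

Take x_1 = 2, x_2 = 0:
x_1 -> x_2 = 2 -> 0 = 2
x_1 & x_1 = 2 & 2 = 2
~x_2 = ~0 = 4
(x_1 & x_1) & ~x_2 = 2 & 4 = 2
(x_1 -> x_2) | ((x_1 & x_1) & ~x_2) = 2 | 2 = 2
No assignment yields a value below 2, so this is the minimum.

2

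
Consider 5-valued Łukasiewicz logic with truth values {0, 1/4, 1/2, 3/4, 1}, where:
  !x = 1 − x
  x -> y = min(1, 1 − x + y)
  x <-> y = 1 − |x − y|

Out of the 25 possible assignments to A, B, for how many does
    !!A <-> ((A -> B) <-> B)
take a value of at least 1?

15

value 1: 15 assignments (counts)
value 3/4: 4 assignments
value 1/2: 3 assignments
value 1/4: 2 assignments
value 0: 1 assignment
So 15 of the 25 assignments meet the threshold.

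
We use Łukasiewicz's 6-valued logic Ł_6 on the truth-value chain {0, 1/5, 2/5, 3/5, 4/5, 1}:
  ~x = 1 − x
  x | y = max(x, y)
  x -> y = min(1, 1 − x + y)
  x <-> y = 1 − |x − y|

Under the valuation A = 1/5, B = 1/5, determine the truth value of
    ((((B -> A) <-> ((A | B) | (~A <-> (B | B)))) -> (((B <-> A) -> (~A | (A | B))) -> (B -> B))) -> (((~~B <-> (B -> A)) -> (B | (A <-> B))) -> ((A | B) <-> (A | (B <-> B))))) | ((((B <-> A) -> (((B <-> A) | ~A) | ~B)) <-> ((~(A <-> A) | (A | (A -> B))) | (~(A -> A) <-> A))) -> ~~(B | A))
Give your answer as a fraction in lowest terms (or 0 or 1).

B -> A = 1/5 -> 1/5 = 1
A | B = 1/5 | 1/5 = 1/5
~A = ~1/5 = 4/5
B | B = 1/5 | 1/5 = 1/5
~A <-> (B | B) = 4/5 <-> 1/5 = 2/5
(A | B) | (~A <-> (B | B)) = 1/5 | 2/5 = 2/5
(B -> A) <-> ((A | B) | (~A <-> (B | B))) = 1 <-> 2/5 = 2/5
B <-> A = 1/5 <-> 1/5 = 1
~A = ~1/5 = 4/5
A | B = 1/5 | 1/5 = 1/5
~A | (A | B) = 4/5 | 1/5 = 4/5
(B <-> A) -> (~A | (A | B)) = 1 -> 4/5 = 4/5
B -> B = 1/5 -> 1/5 = 1
((B <-> A) -> (~A | (A | B))) -> (B -> B) = 4/5 -> 1 = 1
((B -> A) <-> ((A | B) | (~A <-> (B | B)))) -> (((B <-> A) -> (~A | (A | B))) -> (B -> B)) = 2/5 -> 1 = 1
~B = ~1/5 = 4/5
~~B = ~4/5 = 1/5
B -> A = 1/5 -> 1/5 = 1
~~B <-> (B -> A) = 1/5 <-> 1 = 1/5
A <-> B = 1/5 <-> 1/5 = 1
B | (A <-> B) = 1/5 | 1 = 1
(~~B <-> (B -> A)) -> (B | (A <-> B)) = 1/5 -> 1 = 1
A | B = 1/5 | 1/5 = 1/5
B <-> B = 1/5 <-> 1/5 = 1
A | (B <-> B) = 1/5 | 1 = 1
(A | B) <-> (A | (B <-> B)) = 1/5 <-> 1 = 1/5
((~~B <-> (B -> A)) -> (B | (A <-> B))) -> ((A | B) <-> (A | (B <-> B))) = 1 -> 1/5 = 1/5
(((B -> A) <-> ((A | B) | (~A <-> (B | B)))) -> (((B <-> A) -> (~A | (A | B))) -> (B -> B))) -> (((~~B <-> (B -> A)) -> (B | (A <-> B))) -> ((A | B) <-> (A | (B <-> B)))) = 1 -> 1/5 = 1/5
B <-> A = 1/5 <-> 1/5 = 1
B <-> A = 1/5 <-> 1/5 = 1
~A = ~1/5 = 4/5
(B <-> A) | ~A = 1 | 4/5 = 1
~B = ~1/5 = 4/5
((B <-> A) | ~A) | ~B = 1 | 4/5 = 1
(B <-> A) -> (((B <-> A) | ~A) | ~B) = 1 -> 1 = 1
A <-> A = 1/5 <-> 1/5 = 1
~(A <-> A) = ~1 = 0
A -> B = 1/5 -> 1/5 = 1
A | (A -> B) = 1/5 | 1 = 1
~(A <-> A) | (A | (A -> B)) = 0 | 1 = 1
A -> A = 1/5 -> 1/5 = 1
~(A -> A) = ~1 = 0
~(A -> A) <-> A = 0 <-> 1/5 = 4/5
(~(A <-> A) | (A | (A -> B))) | (~(A -> A) <-> A) = 1 | 4/5 = 1
((B <-> A) -> (((B <-> A) | ~A) | ~B)) <-> ((~(A <-> A) | (A | (A -> B))) | (~(A -> A) <-> A)) = 1 <-> 1 = 1
B | A = 1/5 | 1/5 = 1/5
~(B | A) = ~1/5 = 4/5
~~(B | A) = ~4/5 = 1/5
(((B <-> A) -> (((B <-> A) | ~A) | ~B)) <-> ((~(A <-> A) | (A | (A -> B))) | (~(A -> A) <-> A))) -> ~~(B | A) = 1 -> 1/5 = 1/5
((((B -> A) <-> ((A | B) | (~A <-> (B | B)))) -> (((B <-> A) -> (~A | (A | B))) -> (B -> B))) -> (((~~B <-> (B -> A)) -> (B | (A <-> B))) -> ((A | B) <-> (A | (B <-> B))))) | ((((B <-> A) -> (((B <-> A) | ~A) | ~B)) <-> ((~(A <-> A) | (A | (A -> B))) | (~(A -> A) <-> A))) -> ~~(B | A)) = 1/5 | 1/5 = 1/5

1/5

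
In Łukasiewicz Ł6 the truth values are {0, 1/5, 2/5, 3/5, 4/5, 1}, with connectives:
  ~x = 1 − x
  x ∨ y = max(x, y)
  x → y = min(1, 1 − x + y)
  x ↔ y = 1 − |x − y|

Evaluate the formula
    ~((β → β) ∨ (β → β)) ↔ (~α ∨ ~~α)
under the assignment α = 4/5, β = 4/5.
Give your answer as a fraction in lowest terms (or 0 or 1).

1/5

β → β = 4/5 → 4/5 = 1
β → β = 4/5 → 4/5 = 1
(β → β) ∨ (β → β) = 1 ∨ 1 = 1
~((β → β) ∨ (β → β)) = ~1 = 0
~α = ~4/5 = 1/5
~α = ~4/5 = 1/5
~~α = ~1/5 = 4/5
~α ∨ ~~α = 1/5 ∨ 4/5 = 4/5
~((β → β) ∨ (β → β)) ↔ (~α ∨ ~~α) = 0 ↔ 4/5 = 1/5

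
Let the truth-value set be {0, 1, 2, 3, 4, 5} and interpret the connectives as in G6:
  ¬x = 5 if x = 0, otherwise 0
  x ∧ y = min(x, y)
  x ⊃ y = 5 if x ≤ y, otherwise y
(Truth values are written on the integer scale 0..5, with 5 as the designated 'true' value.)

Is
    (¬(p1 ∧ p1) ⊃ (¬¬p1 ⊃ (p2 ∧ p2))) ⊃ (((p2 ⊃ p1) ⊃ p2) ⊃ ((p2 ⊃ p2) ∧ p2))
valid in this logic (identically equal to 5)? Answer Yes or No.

No

Counterexample: take p1 = 0, p2 = 1.
p1 ∧ p1 = 0 ∧ 0 = 0
¬(p1 ∧ p1) = ¬0 = 5
¬p1 = ¬0 = 5
¬¬p1 = ¬5 = 0
p2 ∧ p2 = 1 ∧ 1 = 1
¬¬p1 ⊃ (p2 ∧ p2) = 0 ⊃ 1 = 5
¬(p1 ∧ p1) ⊃ (¬¬p1 ⊃ (p2 ∧ p2)) = 5 ⊃ 5 = 5
p2 ⊃ p1 = 1 ⊃ 0 = 0
(p2 ⊃ p1) ⊃ p2 = 0 ⊃ 1 = 5
p2 ⊃ p2 = 1 ⊃ 1 = 5
(p2 ⊃ p2) ∧ p2 = 5 ∧ 1 = 1
((p2 ⊃ p1) ⊃ p2) ⊃ ((p2 ⊃ p2) ∧ p2) = 5 ⊃ 1 = 1
(¬(p1 ∧ p1) ⊃ (¬¬p1 ⊃ (p2 ∧ p2))) ⊃ (((p2 ⊃ p1) ⊃ p2) ⊃ ((p2 ⊃ p2) ∧ p2)) = 5 ⊃ 1 = 1
This gives 1 ≠ 5.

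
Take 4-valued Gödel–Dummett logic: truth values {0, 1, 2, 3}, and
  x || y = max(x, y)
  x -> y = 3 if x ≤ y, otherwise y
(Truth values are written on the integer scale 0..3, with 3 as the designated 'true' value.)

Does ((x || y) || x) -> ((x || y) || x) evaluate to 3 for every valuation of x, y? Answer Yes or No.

x = 0, y = 0 ↦ 3
x = 0, y = 1 ↦ 3
x = 0, y = 2 ↦ 3
x = 0, y = 3 ↦ 3
x = 1, y = 0 ↦ 3
x = 1, y = 1 ↦ 3
x = 1, y = 2 ↦ 3
x = 1, y = 3 ↦ 3
x = 2, y = 0 ↦ 3
x = 2, y = 1 ↦ 3
x = 2, y = 2 ↦ 3
x = 2, y = 3 ↦ 3
x = 3, y = 0 ↦ 3
x = 3, y = 1 ↦ 3
x = 3, y = 2 ↦ 3
x = 3, y = 3 ↦ 3
Every assignment gives a value ≥ 3.

Yes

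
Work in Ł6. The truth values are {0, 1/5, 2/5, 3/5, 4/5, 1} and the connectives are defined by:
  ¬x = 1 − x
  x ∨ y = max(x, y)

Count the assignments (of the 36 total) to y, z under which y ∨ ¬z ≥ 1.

value 1: 11 assignments (counts)
value 4/5: 9 assignments
value 3/5: 7 assignments
value 2/5: 5 assignments
value 1/5: 3 assignments
value 0: 1 assignment
So 11 of the 36 assignments meet the threshold.

11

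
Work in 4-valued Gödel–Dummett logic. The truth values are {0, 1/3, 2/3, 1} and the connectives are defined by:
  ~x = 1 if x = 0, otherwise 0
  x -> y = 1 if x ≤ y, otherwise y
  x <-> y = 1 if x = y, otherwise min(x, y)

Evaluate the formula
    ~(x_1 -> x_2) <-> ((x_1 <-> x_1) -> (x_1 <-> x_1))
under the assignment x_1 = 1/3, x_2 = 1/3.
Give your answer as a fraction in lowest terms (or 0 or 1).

0

x_1 -> x_2 = 1/3 -> 1/3 = 1
~(x_1 -> x_2) = ~1 = 0
x_1 <-> x_1 = 1/3 <-> 1/3 = 1
x_1 <-> x_1 = 1/3 <-> 1/3 = 1
(x_1 <-> x_1) -> (x_1 <-> x_1) = 1 -> 1 = 1
~(x_1 -> x_2) <-> ((x_1 <-> x_1) -> (x_1 <-> x_1)) = 0 <-> 1 = 0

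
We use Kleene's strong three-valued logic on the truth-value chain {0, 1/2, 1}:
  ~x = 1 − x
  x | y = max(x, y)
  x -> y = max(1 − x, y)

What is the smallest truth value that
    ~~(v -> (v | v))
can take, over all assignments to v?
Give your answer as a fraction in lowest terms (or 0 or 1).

1/2

Take v = 1/2:
v | v = 1/2 | 1/2 = 1/2
v -> (v | v) = 1/2 -> 1/2 = 1/2
~(v -> (v | v)) = ~1/2 = 1/2
~~(v -> (v | v)) = ~1/2 = 1/2
No assignment yields a value below 1/2, so this is the minimum.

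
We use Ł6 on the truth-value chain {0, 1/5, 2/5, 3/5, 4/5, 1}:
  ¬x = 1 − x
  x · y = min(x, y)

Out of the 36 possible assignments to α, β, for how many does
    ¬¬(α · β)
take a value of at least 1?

1

value 1: 1 assignment (counts)
value 4/5: 3 assignments
value 3/5: 5 assignments
value 2/5: 7 assignments
value 1/5: 9 assignments
value 0: 11 assignments
So 1 of the 36 assignments meets the threshold.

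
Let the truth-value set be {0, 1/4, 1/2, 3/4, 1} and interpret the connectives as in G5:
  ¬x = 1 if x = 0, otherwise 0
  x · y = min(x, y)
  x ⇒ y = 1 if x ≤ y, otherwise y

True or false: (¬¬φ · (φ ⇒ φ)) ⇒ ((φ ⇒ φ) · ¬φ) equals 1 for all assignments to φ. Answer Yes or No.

No

Counterexample: take φ = 1/4.
¬φ = ¬1/4 = 0
¬¬φ = ¬0 = 1
φ ⇒ φ = 1/4 ⇒ 1/4 = 1
¬¬φ · (φ ⇒ φ) = 1 · 1 = 1
φ ⇒ φ = 1/4 ⇒ 1/4 = 1
¬φ = ¬1/4 = 0
(φ ⇒ φ) · ¬φ = 1 · 0 = 0
(¬¬φ · (φ ⇒ φ)) ⇒ ((φ ⇒ φ) · ¬φ) = 1 ⇒ 0 = 0
This gives 0 ≠ 1.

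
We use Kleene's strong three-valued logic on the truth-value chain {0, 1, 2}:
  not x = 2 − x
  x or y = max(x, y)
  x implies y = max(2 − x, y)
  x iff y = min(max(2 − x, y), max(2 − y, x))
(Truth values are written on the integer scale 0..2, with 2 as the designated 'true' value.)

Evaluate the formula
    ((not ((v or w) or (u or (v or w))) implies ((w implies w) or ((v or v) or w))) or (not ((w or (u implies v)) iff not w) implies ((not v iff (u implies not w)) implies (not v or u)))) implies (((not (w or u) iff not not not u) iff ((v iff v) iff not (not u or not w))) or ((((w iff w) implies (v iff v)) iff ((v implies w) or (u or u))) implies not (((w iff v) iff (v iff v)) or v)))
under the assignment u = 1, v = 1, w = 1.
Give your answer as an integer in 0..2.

v or w = 1 or 1 = 1
v or w = 1 or 1 = 1
u or (v or w) = 1 or 1 = 1
(v or w) or (u or (v or w)) = 1 or 1 = 1
not ((v or w) or (u or (v or w))) = not 1 = 1
w implies w = 1 implies 1 = 1
v or v = 1 or 1 = 1
(v or v) or w = 1 or 1 = 1
(w implies w) or ((v or v) or w) = 1 or 1 = 1
not ((v or w) or (u or (v or w))) implies ((w implies w) or ((v or v) or w)) = 1 implies 1 = 1
u implies v = 1 implies 1 = 1
w or (u implies v) = 1 or 1 = 1
not w = not 1 = 1
(w or (u implies v)) iff not w = 1 iff 1 = 1
not ((w or (u implies v)) iff not w) = not 1 = 1
not v = not 1 = 1
not w = not 1 = 1
u implies not w = 1 implies 1 = 1
not v iff (u implies not w) = 1 iff 1 = 1
not v = not 1 = 1
not v or u = 1 or 1 = 1
(not v iff (u implies not w)) implies (not v or u) = 1 implies 1 = 1
not ((w or (u implies v)) iff not w) implies ((not v iff (u implies not w)) implies (not v or u)) = 1 implies 1 = 1
(not ((v or w) or (u or (v or w))) implies ((w implies w) or ((v or v) or w))) or (not ((w or (u implies v)) iff not w) implies ((not v iff (u implies not w)) implies (not v or u))) = 1 or 1 = 1
w or u = 1 or 1 = 1
not (w or u) = not 1 = 1
not u = not 1 = 1
not not u = not 1 = 1
not not not u = not 1 = 1
not (w or u) iff not not not u = 1 iff 1 = 1
v iff v = 1 iff 1 = 1
not u = not 1 = 1
not w = not 1 = 1
not u or not w = 1 or 1 = 1
not (not u or not w) = not 1 = 1
(v iff v) iff not (not u or not w) = 1 iff 1 = 1
(not (w or u) iff not not not u) iff ((v iff v) iff not (not u or not w)) = 1 iff 1 = 1
w iff w = 1 iff 1 = 1
v iff v = 1 iff 1 = 1
(w iff w) implies (v iff v) = 1 implies 1 = 1
v implies w = 1 implies 1 = 1
u or u = 1 or 1 = 1
(v implies w) or (u or u) = 1 or 1 = 1
((w iff w) implies (v iff v)) iff ((v implies w) or (u or u)) = 1 iff 1 = 1
w iff v = 1 iff 1 = 1
v iff v = 1 iff 1 = 1
(w iff v) iff (v iff v) = 1 iff 1 = 1
((w iff v) iff (v iff v)) or v = 1 or 1 = 1
not (((w iff v) iff (v iff v)) or v) = not 1 = 1
(((w iff w) implies (v iff v)) iff ((v implies w) or (u or u))) implies not (((w iff v) iff (v iff v)) or v) = 1 implies 1 = 1
((not (w or u) iff not not not u) iff ((v iff v) iff not (not u or not w))) or ((((w iff w) implies (v iff v)) iff ((v implies w) or (u or u))) implies not (((w iff v) iff (v iff v)) or v)) = 1 or 1 = 1
((not ((v or w) or (u or (v or w))) implies ((w implies w) or ((v or v) or w))) or (not ((w or (u implies v)) iff not w) implies ((not v iff (u implies not w)) implies (not v or u)))) implies (((not (w or u) iff not not not u) iff ((v iff v) iff not (not u or not w))) or ((((w iff w) implies (v iff v)) iff ((v implies w) or (u or u))) implies not (((w iff v) iff (v iff v)) or v))) = 1 implies 1 = 1

1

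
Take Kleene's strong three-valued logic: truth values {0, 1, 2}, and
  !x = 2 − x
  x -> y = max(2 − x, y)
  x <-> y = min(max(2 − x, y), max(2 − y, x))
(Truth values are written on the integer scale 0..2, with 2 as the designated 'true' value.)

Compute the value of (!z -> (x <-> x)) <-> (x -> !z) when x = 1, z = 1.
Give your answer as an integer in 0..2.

1

!z = !1 = 1
x <-> x = 1 <-> 1 = 1
!z -> (x <-> x) = 1 -> 1 = 1
!z = !1 = 1
x -> !z = 1 -> 1 = 1
(!z -> (x <-> x)) <-> (x -> !z) = 1 <-> 1 = 1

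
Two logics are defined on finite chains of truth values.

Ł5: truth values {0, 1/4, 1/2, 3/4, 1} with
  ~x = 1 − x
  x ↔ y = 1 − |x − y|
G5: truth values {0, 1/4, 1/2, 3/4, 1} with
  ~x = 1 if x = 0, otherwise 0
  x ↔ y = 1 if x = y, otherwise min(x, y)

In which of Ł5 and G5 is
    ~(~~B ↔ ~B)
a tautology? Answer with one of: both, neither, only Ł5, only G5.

In Ł5: at B = 1/4 the value is 1/2 — not a tautology.
In G5: every assignment gives 1 — tautology.

only G5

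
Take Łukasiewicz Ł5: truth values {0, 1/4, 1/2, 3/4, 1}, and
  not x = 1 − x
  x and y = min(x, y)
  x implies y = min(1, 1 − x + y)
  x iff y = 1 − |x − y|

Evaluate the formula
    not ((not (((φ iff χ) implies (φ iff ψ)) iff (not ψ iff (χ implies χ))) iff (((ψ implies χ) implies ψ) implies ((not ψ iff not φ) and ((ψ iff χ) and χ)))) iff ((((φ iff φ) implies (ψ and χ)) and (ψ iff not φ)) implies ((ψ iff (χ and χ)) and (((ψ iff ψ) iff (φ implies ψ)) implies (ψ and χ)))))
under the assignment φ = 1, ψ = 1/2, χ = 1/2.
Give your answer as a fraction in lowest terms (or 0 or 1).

φ iff χ = 1 iff 1/2 = 1/2
φ iff ψ = 1 iff 1/2 = 1/2
(φ iff χ) implies (φ iff ψ) = 1/2 implies 1/2 = 1
not ψ = not 1/2 = 1/2
χ implies χ = 1/2 implies 1/2 = 1
not ψ iff (χ implies χ) = 1/2 iff 1 = 1/2
((φ iff χ) implies (φ iff ψ)) iff (not ψ iff (χ implies χ)) = 1 iff 1/2 = 1/2
not (((φ iff χ) implies (φ iff ψ)) iff (not ψ iff (χ implies χ))) = not 1/2 = 1/2
ψ implies χ = 1/2 implies 1/2 = 1
(ψ implies χ) implies ψ = 1 implies 1/2 = 1/2
not ψ = not 1/2 = 1/2
not φ = not 1 = 0
not ψ iff not φ = 1/2 iff 0 = 1/2
ψ iff χ = 1/2 iff 1/2 = 1
(ψ iff χ) and χ = 1 and 1/2 = 1/2
(not ψ iff not φ) and ((ψ iff χ) and χ) = 1/2 and 1/2 = 1/2
((ψ implies χ) implies ψ) implies ((not ψ iff not φ) and ((ψ iff χ) and χ)) = 1/2 implies 1/2 = 1
not (((φ iff χ) implies (φ iff ψ)) iff (not ψ iff (χ implies χ))) iff (((ψ implies χ) implies ψ) implies ((not ψ iff not φ) and ((ψ iff χ) and χ))) = 1/2 iff 1 = 1/2
φ iff φ = 1 iff 1 = 1
ψ and χ = 1/2 and 1/2 = 1/2
(φ iff φ) implies (ψ and χ) = 1 implies 1/2 = 1/2
not φ = not 1 = 0
ψ iff not φ = 1/2 iff 0 = 1/2
((φ iff φ) implies (ψ and χ)) and (ψ iff not φ) = 1/2 and 1/2 = 1/2
χ and χ = 1/2 and 1/2 = 1/2
ψ iff (χ and χ) = 1/2 iff 1/2 = 1
ψ iff ψ = 1/2 iff 1/2 = 1
φ implies ψ = 1 implies 1/2 = 1/2
(ψ iff ψ) iff (φ implies ψ) = 1 iff 1/2 = 1/2
ψ and χ = 1/2 and 1/2 = 1/2
((ψ iff ψ) iff (φ implies ψ)) implies (ψ and χ) = 1/2 implies 1/2 = 1
(ψ iff (χ and χ)) and (((ψ iff ψ) iff (φ implies ψ)) implies (ψ and χ)) = 1 and 1 = 1
(((φ iff φ) implies (ψ and χ)) and (ψ iff not φ)) implies ((ψ iff (χ and χ)) and (((ψ iff ψ) iff (φ implies ψ)) implies (ψ and χ))) = 1/2 implies 1 = 1
(not (((φ iff χ) implies (φ iff ψ)) iff (not ψ iff (χ implies χ))) iff (((ψ implies χ) implies ψ) implies ((not ψ iff not φ) and ((ψ iff χ) and χ)))) iff ((((φ iff φ) implies (ψ and χ)) and (ψ iff not φ)) implies ((ψ iff (χ and χ)) and (((ψ iff ψ) iff (φ implies ψ)) implies (ψ and χ)))) = 1/2 iff 1 = 1/2
not ((not (((φ iff χ) implies (φ iff ψ)) iff (not ψ iff (χ implies χ))) iff (((ψ implies χ) implies ψ) implies ((not ψ iff not φ) and ((ψ iff χ) and χ)))) iff ((((φ iff φ) implies (ψ and χ)) and (ψ iff not φ)) implies ((ψ iff (χ and χ)) and (((ψ iff ψ) iff (φ implies ψ)) implies (ψ and χ))))) = not 1/2 = 1/2

1/2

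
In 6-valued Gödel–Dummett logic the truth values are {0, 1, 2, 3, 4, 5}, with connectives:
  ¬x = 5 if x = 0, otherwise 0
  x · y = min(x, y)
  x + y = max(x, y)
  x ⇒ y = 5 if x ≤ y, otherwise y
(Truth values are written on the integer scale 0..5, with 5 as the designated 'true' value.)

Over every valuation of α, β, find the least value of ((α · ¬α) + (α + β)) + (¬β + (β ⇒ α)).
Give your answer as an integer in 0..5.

1

Take α = 0, β = 1:
¬α = ¬0 = 5
α · ¬α = 0 · 5 = 0
α + β = 0 + 1 = 1
(α · ¬α) + (α + β) = 0 + 1 = 1
¬β = ¬1 = 0
β ⇒ α = 1 ⇒ 0 = 0
¬β + (β ⇒ α) = 0 + 0 = 0
((α · ¬α) + (α + β)) + (¬β + (β ⇒ α)) = 1 + 0 = 1
No assignment yields a value below 1, so this is the minimum.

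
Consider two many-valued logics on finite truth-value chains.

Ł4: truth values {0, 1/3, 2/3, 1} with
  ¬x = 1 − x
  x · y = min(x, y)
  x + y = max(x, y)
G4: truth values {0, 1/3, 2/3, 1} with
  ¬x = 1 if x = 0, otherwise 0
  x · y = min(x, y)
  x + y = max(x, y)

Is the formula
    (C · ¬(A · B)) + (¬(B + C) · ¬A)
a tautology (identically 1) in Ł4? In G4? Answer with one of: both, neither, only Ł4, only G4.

In Ł4: at A = 0, B = 0, C = 1/3 the value is 2/3 — not a tautology.
In G4: at A = 0, B = 0, C = 1/3 the value is 1/3 — not a tautology.

neither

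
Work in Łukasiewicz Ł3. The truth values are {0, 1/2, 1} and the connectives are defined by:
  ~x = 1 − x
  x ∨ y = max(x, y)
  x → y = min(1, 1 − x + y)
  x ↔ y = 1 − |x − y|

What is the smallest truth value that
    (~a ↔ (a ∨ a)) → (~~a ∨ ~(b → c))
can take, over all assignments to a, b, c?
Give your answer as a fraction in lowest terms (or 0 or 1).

Take a = 1/2, b = 0, c = 0:
~a = ~1/2 = 1/2
a ∨ a = 1/2 ∨ 1/2 = 1/2
~a ↔ (a ∨ a) = 1/2 ↔ 1/2 = 1
~a = ~1/2 = 1/2
~~a = ~1/2 = 1/2
b → c = 0 → 0 = 1
~(b → c) = ~1 = 0
~~a ∨ ~(b → c) = 1/2 ∨ 0 = 1/2
(~a ↔ (a ∨ a)) → (~~a ∨ ~(b → c)) = 1 → 1/2 = 1/2
No assignment yields a value below 1/2, so this is the minimum.

1/2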